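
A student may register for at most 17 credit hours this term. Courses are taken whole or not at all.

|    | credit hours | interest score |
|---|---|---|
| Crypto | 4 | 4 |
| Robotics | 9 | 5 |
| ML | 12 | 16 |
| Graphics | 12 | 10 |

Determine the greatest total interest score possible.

20

This is a 0-1 knapsack instance.
ML: credit hours 12 ≤ 17, interest score 16.
Crypto + ML: credit hours 4 + 12 = 16 ≤ 17, interest score 4 + 16 = 20.
Best is Crypto and ML with total interest score 20.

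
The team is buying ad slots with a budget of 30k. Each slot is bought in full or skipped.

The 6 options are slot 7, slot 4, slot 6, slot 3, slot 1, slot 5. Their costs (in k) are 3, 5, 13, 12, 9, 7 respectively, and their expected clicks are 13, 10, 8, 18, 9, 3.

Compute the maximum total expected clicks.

50

Treat it as a binary knapsack problem.
Take slot 7, slot 4, slot 3, and slot 1: cost 3 + 5 + 12 + 9 = 29 ≤ 30, expected clicks 13 + 10 + 18 + 9 = 50.
No other feasible combination does better.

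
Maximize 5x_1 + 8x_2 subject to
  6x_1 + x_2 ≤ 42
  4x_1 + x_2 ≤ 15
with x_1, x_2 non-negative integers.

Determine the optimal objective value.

120

(x_1,x_2)=(0,15): 6·0+1·15=15≤42, 4·0+1·15=15≤15, objective 120.
(x_1,x_2)=(0,14): 6·0+1·14=14≤42, 4·0+1·14=14≤15, objective 112.
No feasible integer point exceeds 120.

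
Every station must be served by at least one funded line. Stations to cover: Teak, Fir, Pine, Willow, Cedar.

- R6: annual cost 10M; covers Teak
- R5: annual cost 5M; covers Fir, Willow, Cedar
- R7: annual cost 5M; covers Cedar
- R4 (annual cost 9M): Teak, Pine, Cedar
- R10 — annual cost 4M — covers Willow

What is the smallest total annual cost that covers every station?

14

Choose R5 and R4: together they cover Teak, Fir, Pine, Willow, Cedar — every station.
Total annual cost: 5 + 9 = 14.
No cover costs less than 14.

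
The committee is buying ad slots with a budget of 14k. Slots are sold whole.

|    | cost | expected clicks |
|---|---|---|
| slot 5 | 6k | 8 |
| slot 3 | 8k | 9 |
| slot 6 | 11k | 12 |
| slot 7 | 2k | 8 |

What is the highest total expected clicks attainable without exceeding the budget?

This is an integer program with binary decision variables.
Take slot 6 and slot 7: cost 11 + 2 = 13 ≤ 14, expected clicks 12 + 8 = 20.
No other feasible combination does better.

20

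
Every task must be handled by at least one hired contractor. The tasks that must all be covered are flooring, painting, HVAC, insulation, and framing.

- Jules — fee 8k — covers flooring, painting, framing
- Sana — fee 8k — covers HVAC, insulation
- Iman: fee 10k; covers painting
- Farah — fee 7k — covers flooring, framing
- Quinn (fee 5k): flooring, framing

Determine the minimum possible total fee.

16

The greedy cost-per-new-task heuristic would pick Quinn, Sana, and Jules for 21, but a cheaper cover exists.
Choose Jules and Sana: together they cover flooring, painting, HVAC, insulation, framing — every task.
Total fee: 8 + 8 = 16.
No cover costs less than 16.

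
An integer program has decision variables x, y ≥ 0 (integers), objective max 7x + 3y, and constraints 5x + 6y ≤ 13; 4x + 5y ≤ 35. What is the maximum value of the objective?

14

The continuous relaxation peaks at (2.6, 0) with value 18.20; rounding to a feasible lattice point costs some objective.
(x,y)=(2,0): 5·2+6·0=10≤13, 4·2+5·0=8≤35, objective 14.
(x,y)=(1,1): 5·1+6·1=11≤13, 4·1+5·1=9≤35, objective 10.
The best lattice point is (2,0), giving 14.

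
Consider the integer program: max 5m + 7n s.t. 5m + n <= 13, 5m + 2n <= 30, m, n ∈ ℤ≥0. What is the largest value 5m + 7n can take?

91

(m,n)=(0,13): 5·0+1·13=13≤13, 5·0+2·13=26≤30, objective 91.
(m,n)=(0,12): 5·0+1·12=12≤13, 5·0+2·12=24≤30, objective 84.
The best lattice point is (0,13), giving 91.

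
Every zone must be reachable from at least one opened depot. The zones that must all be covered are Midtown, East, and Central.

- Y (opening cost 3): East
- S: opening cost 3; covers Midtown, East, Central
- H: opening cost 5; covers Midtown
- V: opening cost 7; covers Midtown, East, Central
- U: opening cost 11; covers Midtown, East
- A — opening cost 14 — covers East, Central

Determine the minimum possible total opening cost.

3

S alone covers Midtown, East, Central — every zone.
Total opening cost: 3.
No cover costs less than 3.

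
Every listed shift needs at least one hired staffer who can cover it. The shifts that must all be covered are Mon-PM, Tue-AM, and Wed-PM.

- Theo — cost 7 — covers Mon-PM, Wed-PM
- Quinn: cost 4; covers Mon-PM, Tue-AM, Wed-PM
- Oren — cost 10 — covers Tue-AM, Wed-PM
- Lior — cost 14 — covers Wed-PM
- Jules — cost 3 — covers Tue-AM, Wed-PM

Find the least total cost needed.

4

This is a weighted set-cover instance.
Quinn alone covers Mon-PM, Tue-AM, Wed-PM — every shift.
Total cost: 4.
No cover costs less than 4.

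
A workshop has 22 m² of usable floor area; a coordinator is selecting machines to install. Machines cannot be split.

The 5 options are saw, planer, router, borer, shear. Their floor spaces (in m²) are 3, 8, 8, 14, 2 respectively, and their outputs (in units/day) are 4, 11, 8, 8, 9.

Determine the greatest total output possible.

saw + planer + router + shear: floor space 3 + 8 + 8 + 2 = 21 ≤ 22, output 4 + 11 + 8 + 9 = 32.
planer + router + shear: floor space 8 + 8 + 2 = 18 ≤ 22, output 11 + 8 + 9 = 28.
Best is saw, planer, router, and shear with total output 32.

32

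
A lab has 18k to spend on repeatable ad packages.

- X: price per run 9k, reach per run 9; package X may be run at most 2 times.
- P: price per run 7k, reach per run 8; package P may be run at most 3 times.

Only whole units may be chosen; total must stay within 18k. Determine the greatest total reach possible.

This is a bounded integer knapsack.
Take 2×X: price 18 ≤ 18, reach 2·9 = 18.
No other integer combination yields more.

18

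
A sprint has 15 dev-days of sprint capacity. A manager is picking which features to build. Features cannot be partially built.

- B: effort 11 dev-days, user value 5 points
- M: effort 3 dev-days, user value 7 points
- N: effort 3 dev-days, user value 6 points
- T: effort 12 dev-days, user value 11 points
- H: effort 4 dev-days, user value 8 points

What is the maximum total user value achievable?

Allowing fractional choices, the relaxed optimum would be about 25.6, but features are indivisible.
M + T: effort 3 + 12 = 15 ≤ 15, user value 7 + 11 = 18.
M + N + H: effort 3 + 3 + 4 = 10 ≤ 15, user value 7 + 6 + 8 = 21.
N + T: effort 3 + 12 = 15 ≤ 15, user value 6 + 11 = 17.
Best is M, N, and H with total user value 21.

21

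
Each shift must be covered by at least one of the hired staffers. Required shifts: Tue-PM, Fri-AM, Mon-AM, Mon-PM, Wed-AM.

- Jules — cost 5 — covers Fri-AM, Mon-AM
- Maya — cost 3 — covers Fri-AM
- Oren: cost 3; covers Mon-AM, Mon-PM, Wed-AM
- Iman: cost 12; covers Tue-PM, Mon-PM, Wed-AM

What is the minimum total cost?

17

This is an integer covering problem.
The greedy cost-per-new-shift heuristic would pick Oren, Maya, and Iman for 18, but a cheaper cover exists.
Choose Jules and Iman: together they cover Tue-PM, Fri-AM, Mon-AM, Mon-PM, Wed-AM — every shift.
Total cost: 5 + 12 = 17.
No cover costs less than 17.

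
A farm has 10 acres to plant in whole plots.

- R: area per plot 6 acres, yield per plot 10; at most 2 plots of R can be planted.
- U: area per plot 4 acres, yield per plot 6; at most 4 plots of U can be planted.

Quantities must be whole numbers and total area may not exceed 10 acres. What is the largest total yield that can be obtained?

2×U: area 8 ≤ 10, yield 2·6 = 12.
1×R and 1×U: area 10 ≤ 10, yield 1·10 + 1·6 = 16.
Best is 16.

16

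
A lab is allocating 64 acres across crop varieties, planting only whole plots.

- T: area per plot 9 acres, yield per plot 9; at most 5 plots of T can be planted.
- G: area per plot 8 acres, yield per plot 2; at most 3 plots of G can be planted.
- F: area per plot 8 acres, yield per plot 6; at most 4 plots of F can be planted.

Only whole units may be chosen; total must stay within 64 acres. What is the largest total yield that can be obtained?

Take 5×T and 2×F: area 61 ≤ 64, yield 5·9 + 2·6 = 57.
T has the best ratio (9/9) and is taken to its limit of 5; remaining capacity is filled optimally with the others.

57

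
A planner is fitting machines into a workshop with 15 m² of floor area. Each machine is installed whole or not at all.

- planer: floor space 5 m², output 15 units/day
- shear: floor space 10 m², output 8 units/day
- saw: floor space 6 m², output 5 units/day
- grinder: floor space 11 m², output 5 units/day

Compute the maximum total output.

planer + shear: floor space 5 + 10 = 15 ≤ 15, output 15 + 8 = 23.
planer: floor space 5 ≤ 15, output 15.
planer + saw: floor space 5 + 6 = 11 ≤ 15, output 15 + 5 = 20.
Best is planer and shear with total output 23.

23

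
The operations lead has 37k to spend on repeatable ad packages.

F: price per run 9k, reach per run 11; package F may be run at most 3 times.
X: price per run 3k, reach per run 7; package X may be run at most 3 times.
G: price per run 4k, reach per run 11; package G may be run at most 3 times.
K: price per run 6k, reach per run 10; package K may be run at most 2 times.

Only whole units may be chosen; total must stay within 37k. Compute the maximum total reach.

75

This is a bounded integer knapsack.
3×X, 3×G, and 2×K: price 33 ≤ 37, reach 3·7 + 3·11 + 2·10 = 74.
1×F, 3×X, 3×G, and 1×K: price 36 ≤ 37, reach 1·11 + 3·7 + 3·11 + 1·10 = 75.
Best is 75.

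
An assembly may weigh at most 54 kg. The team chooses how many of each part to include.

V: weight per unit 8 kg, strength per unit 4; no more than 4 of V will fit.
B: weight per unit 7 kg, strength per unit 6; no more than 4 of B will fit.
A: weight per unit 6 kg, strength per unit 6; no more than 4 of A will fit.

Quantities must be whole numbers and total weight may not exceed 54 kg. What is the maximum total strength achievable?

This is a bounded integer knapsack.
Take 4×B and 4×A: weight 52 ≤ 54, strength 4·6 + 4·6 = 48.
A has the best ratio (6/6) and is taken to its limit of 4; remaining capacity is filled optimally with the others.

48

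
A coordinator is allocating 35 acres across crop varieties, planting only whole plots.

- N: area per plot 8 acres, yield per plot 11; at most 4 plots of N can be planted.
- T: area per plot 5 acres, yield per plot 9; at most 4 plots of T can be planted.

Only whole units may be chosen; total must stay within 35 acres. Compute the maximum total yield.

51

3×N and 2×T: area 34 ≤ 35, yield 3·11 + 2·9 = 51.
2×N and 3×T: area 31 ≤ 35, yield 2·11 + 3·9 = 49.
Best is 51.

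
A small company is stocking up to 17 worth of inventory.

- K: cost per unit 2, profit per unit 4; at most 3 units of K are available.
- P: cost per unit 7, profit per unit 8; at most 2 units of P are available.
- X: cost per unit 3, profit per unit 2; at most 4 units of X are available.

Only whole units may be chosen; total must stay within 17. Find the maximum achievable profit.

22

1×K and 2×P: cost 16 ≤ 17, profit 1·4 + 2·8 = 20.
3×K, 1×P, and 1×X: cost 16 ≤ 17, profit 3·4 + 1·8 + 1·2 = 22.
Best is 22.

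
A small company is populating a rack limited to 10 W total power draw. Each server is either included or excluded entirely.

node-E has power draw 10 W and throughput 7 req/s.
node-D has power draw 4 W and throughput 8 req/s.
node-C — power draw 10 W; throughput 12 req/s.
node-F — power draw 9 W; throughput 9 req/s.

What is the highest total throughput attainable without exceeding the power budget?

12

Take node-C: power draw 10 ≤ 10, throughput 12.
No other feasible combination does better.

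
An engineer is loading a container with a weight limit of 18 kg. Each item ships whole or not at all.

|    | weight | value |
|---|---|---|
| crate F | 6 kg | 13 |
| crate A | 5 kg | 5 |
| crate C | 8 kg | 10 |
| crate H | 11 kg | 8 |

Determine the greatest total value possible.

23

Treat it as a binary knapsack problem.
Allowing fractional choices, the relaxed optimum would be about 27.0, but items are indivisible.
crate F + crate C: weight 6 + 8 = 14 ≤ 18, value 13 + 10 = 23.
crate F + crate H: weight 6 + 11 = 17 ≤ 18, value 13 + 8 = 21.
crate F + crate A: weight 6 + 5 = 11 ≤ 18, value 13 + 5 = 18.
Best is crate F and crate C with total value 23.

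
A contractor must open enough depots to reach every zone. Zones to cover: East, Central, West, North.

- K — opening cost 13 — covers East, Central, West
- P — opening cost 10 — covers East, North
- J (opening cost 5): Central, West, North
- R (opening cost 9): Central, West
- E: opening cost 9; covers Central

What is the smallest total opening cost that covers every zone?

15

Choose P and J: together they cover East, Central, West, North — every zone.
Total opening cost: 10 + 5 = 15.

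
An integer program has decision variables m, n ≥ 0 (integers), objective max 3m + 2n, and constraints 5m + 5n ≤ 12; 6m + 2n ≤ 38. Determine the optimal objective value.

(m,n)=(2,0): 5·2+5·0=10≤12, 6·2+2·0=12≤38, objective 6.
(m,n)=(1,1): 5·1+5·1=10≤12, 6·1+2·1=8≤38, objective 5.
(m,n)=(1,0): 5·1+5·0=5≤12, 6·1+2·0=6≤38, objective 3.
No feasible integer point exceeds 6.

6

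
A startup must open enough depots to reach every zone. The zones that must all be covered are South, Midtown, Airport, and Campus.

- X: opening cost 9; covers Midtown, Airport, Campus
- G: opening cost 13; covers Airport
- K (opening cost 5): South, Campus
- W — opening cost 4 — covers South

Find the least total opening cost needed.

13

This is an integer covering problem.
Choose X and W: together they cover South, Midtown, Airport, Campus — every zone.
Total opening cost: 9 + 4 = 13.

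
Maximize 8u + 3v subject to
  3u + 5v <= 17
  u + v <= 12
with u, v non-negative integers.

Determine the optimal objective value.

The continuous relaxation peaks at (5.67, 0) with value 45.33; rounding to a feasible lattice point costs some objective.
(u,v)=(5,0): 3·5+5·0=15≤17, 1·5+1·0=5≤12, objective 40.
(u,v)=(4,1): 3·4+5·1=17≤17, 1·4+1·1=5≤12, objective 35.
(u,v)=(4,0): 3·4+5·0=12≤17, 1·4+1·0=4≤12, objective 32.
The best lattice point is (5,0), giving 40.

40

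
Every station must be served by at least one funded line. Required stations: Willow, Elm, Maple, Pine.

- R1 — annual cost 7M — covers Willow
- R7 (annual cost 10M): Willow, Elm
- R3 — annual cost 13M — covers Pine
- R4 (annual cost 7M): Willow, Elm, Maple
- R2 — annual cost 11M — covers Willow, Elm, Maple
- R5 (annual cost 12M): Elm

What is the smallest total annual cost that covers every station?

20

This is a weighted set-cover instance.
Choose R3 and R4: together they cover Willow, Elm, Maple, Pine — every station.
Total annual cost: 13 + 7 = 20.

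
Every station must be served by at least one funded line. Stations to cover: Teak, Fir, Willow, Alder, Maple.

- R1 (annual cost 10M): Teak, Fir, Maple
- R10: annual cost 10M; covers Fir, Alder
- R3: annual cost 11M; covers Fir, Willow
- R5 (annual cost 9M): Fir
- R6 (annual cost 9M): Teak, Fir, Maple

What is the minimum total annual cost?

Choose R10, R3, and R6: together they cover Teak, Fir, Willow, Alder, Maple — every station.
Total annual cost: 10 + 11 + 9 = 30.

30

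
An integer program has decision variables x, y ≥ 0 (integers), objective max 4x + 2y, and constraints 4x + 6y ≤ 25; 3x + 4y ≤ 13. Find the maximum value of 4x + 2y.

Relaxing integrality, the LP optimum is 17.33 at (x,y) = (4.33, 0), which is not an integer point.
(x,y)=(4,0): 4·4+6·0=16≤25, 3·4+4·0=12≤13, objective 16.
(x,y)=(3,1): 4·3+6·1=18≤25, 3·3+4·1=13≤13, objective 14.
(x,y)=(3,0): 4·3+6·0=12≤25, 3·3+4·0=9≤13, objective 12.
No feasible integer point exceeds 16.

16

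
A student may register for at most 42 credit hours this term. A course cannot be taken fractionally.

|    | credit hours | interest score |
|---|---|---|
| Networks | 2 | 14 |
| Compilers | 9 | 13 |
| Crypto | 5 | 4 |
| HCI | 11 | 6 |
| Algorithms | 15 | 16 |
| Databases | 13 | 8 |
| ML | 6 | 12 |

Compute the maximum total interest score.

Take Networks, Compilers, Crypto, Algorithms, and ML: credit hours 2 + 9 + 5 + 15 + 6 = 37 ≤ 42, interest score 14 + 13 + 4 + 16 + 12 = 59.
No other feasible combination does better.

59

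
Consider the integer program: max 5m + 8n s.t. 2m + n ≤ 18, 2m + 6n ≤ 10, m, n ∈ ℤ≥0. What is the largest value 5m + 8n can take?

25

(m,n)=(5,0) is feasible, giving 25.
(m,n)=(4,0) is feasible, giving 20.
Maximum is 25 at (m,n)=(5,0).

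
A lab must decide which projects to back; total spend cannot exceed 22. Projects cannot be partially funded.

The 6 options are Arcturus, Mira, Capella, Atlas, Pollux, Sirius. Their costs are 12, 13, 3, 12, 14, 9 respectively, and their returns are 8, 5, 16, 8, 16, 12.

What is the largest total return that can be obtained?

32

Capella + Pollux: cost 3 + 14 = 17 ≤ 22, return 16 + 16 = 32.
Capella + Sirius: cost 3 + 9 = 12 ≤ 22, return 16 + 12 = 28.
Arcturus + Capella: cost 12 + 3 = 15 ≤ 22, return 8 + 16 = 24.
Best is Capella and Pollux with total return 32.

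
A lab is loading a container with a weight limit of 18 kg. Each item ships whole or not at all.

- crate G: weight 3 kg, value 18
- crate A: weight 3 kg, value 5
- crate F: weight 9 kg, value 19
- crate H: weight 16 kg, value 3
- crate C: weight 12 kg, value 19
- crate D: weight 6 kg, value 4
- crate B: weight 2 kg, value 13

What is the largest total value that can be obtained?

Take crate G, crate A, crate F, and crate B: weight 3 + 3 + 9 + 2 = 17 ≤ 18, value 18 + 5 + 19 + 13 = 55.
No other feasible combination does better.

55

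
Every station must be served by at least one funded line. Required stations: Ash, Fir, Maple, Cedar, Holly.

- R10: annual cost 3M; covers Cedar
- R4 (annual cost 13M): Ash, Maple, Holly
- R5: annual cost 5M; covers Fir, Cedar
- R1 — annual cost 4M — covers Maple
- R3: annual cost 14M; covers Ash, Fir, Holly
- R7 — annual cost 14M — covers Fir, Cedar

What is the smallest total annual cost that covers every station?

18

The greedy cost-per-new-station heuristic would pick R5, R1, and R4 for 22, but a cheaper cover exists.
Choose R4 and R5: together they cover Ash, Fir, Maple, Cedar, Holly — every station.
Total annual cost: 13 + 5 = 18.
No cover costs less than 18.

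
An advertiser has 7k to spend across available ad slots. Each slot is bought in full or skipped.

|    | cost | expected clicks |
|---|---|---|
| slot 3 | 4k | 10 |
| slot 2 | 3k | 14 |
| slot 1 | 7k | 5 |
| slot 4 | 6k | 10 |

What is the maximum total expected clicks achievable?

24

Take slot 3 and slot 2: cost 4 + 3 = 7 ≤ 7, expected clicks 10 + 14 = 24.
No other feasible combination does better.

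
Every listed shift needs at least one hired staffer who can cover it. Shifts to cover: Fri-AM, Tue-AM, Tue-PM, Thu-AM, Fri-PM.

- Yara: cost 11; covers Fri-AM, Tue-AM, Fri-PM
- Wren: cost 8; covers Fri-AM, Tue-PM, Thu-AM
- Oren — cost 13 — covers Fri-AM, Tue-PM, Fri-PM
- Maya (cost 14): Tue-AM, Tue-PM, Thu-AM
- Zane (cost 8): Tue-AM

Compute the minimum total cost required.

This is a weighted set-cover instance.
Choose Yara and Wren: together they cover Fri-AM, Tue-AM, Tue-PM, Thu-AM, Fri-PM — every shift.
Total cost: 11 + 8 = 19.
No cover costs less than 19.

19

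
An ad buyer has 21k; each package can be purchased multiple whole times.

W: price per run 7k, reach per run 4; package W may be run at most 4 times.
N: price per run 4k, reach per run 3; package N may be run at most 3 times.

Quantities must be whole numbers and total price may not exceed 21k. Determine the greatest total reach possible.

13

Take 1×W and 3×N: price 19 ≤ 21, reach 1·4 + 3·3 = 13.
N has the best ratio (3/4) and is taken to its limit of 3; remaining capacity is filled optimally with the others.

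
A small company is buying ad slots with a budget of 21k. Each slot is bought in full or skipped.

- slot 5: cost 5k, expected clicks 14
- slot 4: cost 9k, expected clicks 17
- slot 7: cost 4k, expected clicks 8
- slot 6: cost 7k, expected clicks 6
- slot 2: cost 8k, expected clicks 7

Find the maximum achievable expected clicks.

slot 5 + slot 4 + slot 6: cost 5 + 9 + 7 = 21 ≤ 21, expected clicks 14 + 17 + 6 = 37.
slot 4 + slot 7 + slot 2: cost 9 + 4 + 8 = 21 ≤ 21, expected clicks 17 + 8 + 7 = 32.
slot 5 + slot 4 + slot 7: cost 5 + 9 + 4 = 18 ≤ 21, expected clicks 14 + 17 + 8 = 39.
Best is slot 5, slot 4, and slot 7 with total expected clicks 39.

39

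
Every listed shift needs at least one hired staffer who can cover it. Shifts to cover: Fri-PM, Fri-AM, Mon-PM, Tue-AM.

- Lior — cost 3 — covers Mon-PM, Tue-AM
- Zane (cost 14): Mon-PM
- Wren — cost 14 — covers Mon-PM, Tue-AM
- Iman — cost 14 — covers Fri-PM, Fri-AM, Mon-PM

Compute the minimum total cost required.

17

Choose Lior and Iman: together they cover Fri-PM, Fri-AM, Mon-PM, Tue-AM — every shift.
Total cost: 3 + 14 = 17.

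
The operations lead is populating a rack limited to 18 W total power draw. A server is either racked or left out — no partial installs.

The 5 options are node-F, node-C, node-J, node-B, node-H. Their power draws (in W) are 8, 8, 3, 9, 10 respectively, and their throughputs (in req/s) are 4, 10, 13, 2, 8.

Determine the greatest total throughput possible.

23

Treat it as a binary knapsack problem.
node-C + node-J: power draw 8 + 3 = 11 ≤ 18, throughput 10 + 13 = 23.
node-J + node-H: power draw 3 + 10 = 13 ≤ 18, throughput 13 + 8 = 21.
Best is node-C and node-J with total throughput 23.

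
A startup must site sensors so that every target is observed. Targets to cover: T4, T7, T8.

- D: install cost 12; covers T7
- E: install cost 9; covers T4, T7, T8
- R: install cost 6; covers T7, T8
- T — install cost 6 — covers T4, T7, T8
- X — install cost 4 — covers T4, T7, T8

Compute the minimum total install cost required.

4

X alone covers T4, T7, T8 — every target.
Total install cost: 4.
No cover costs less than 4.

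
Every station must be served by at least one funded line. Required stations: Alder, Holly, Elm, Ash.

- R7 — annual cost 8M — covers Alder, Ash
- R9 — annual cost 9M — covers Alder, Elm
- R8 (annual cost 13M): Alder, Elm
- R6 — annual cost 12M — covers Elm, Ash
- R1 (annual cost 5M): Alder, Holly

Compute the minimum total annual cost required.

Choose R6 and R1: together they cover Alder, Holly, Elm, Ash — every station.
Total annual cost: 12 + 5 = 17.

17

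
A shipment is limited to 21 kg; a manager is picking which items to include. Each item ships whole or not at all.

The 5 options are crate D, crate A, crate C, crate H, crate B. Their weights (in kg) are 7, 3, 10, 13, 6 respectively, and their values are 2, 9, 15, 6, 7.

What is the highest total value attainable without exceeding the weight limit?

31

This is a 0-1 knapsack instance.
Allowing fractional choices, the relaxed optimum would be about 31.9, but items are indivisible.
crate D + crate A + crate C: weight 7 + 3 + 10 = 20 ≤ 21, value 2 + 9 + 15 = 26.
crate A + crate C + crate B: weight 3 + 10 + 6 = 19 ≤ 21, value 9 + 15 + 7 = 31.
Best is crate A, crate C, and crate B with total value 31.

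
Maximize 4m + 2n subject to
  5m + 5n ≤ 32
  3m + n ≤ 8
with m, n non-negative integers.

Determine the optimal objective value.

(m,n)=(1,5) is feasible, giving 14.
(m,n)=(1,4) is feasible, giving 12.
The best lattice point is (1,5), giving 14.

14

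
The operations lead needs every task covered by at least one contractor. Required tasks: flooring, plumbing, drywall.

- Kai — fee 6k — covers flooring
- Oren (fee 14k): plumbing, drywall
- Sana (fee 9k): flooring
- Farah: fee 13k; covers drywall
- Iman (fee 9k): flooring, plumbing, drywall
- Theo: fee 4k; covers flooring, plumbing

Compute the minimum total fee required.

The greedy cost-per-new-task heuristic would pick Theo and Iman for 13, but a cheaper cover exists.
Iman alone covers flooring, plumbing, drywall — every task.
Total fee: 9.
No cover costs less than 9.

9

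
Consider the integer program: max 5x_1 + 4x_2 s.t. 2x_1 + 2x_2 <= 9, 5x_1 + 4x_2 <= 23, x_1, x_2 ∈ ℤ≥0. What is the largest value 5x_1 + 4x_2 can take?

(x_1,x_2)=(4,0): 2·4+2·0=8≤9, 5·4+4·0=20≤23, objective 20.
(x_1,x_2)=(3,1): 2·3+2·1=8≤9, 5·3+4·1=19≤23, objective 19.
(x_1,x_2)=(3,0): 2·3+2·0=6≤9, 5·3+4·0=15≤23, objective 15.
Maximum is 20 at (x_1,x_2)=(4,0).

20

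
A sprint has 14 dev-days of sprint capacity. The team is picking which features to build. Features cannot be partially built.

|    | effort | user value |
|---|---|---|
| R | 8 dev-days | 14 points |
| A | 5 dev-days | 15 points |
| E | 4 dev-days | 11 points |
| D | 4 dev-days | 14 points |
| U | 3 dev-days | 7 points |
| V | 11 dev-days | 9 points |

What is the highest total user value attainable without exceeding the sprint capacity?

Treat it as a binary knapsack problem.
Allowing fractional choices, the relaxed optimum would be about 42.3, but features are indivisible.
A + D + U: effort 5 + 4 + 3 = 12 ≤ 14, user value 15 + 14 + 7 = 36.
A + E + U: effort 5 + 4 + 3 = 12 ≤ 14, user value 15 + 11 + 7 = 33.
A + E + D: effort 5 + 4 + 4 = 13 ≤ 14, user value 15 + 11 + 14 = 40.
Best is A, E, and D with total user value 40.

40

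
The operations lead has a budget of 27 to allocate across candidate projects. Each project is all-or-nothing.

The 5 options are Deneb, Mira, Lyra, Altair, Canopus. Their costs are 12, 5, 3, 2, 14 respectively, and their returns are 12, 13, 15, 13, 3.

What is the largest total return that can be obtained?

Take Deneb, Mira, Lyra, and Altair: cost 12 + 5 + 3 + 2 = 22 ≤ 27, return 12 + 13 + 15 + 13 = 53.
No other feasible combination does better.

53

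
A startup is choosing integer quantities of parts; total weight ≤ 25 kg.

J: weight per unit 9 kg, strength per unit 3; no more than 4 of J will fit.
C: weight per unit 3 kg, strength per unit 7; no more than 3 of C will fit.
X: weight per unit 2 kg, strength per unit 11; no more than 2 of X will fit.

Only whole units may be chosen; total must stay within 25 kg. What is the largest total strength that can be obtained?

This is a bounded integer knapsack.
3×C and 2×X: weight 13 ≤ 25, strength 3·7 + 2·11 = 43.
1×J, 3×C, and 2×X: weight 22 ≤ 25, strength 1·3 + 3·7 + 2·11 = 46.
Best is 46.

46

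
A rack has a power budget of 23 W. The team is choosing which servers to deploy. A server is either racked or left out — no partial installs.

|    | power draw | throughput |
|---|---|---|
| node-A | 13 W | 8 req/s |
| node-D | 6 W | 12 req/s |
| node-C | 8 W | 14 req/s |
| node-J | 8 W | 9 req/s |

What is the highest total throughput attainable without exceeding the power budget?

35

node-D + node-C: power draw 6 + 8 = 14 ≤ 23, throughput 12 + 14 = 26.
node-D + node-C + node-J: power draw 6 + 8 + 8 = 22 ≤ 23, throughput 12 + 14 + 9 = 35.
Best is node-D, node-C, and node-J with total throughput 35.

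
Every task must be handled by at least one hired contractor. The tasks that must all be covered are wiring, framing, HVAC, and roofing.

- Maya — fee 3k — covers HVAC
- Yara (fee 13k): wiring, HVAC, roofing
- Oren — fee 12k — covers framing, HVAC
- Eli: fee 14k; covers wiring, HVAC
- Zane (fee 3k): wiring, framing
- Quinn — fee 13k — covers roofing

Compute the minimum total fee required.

16

Choose Yara and Zane: together they cover wiring, framing, HVAC, roofing — every task.
Total fee: 13 + 3 = 16.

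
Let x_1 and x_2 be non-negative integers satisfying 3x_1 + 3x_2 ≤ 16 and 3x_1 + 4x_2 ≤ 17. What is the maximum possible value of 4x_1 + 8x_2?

32

The continuous relaxation peaks at (0, 4.25) with value 34.00; rounding to a feasible lattice point costs some objective.
(x_1,x_2)=(0,4): 3·0+3·4=12≤16, 3·0+4·4=16≤17, objective 32.
(x_1,x_2)=(1,3): 3·1+3·3=12≤16, 3·1+4·3=15≤17, objective 28.
(x_1,x_2)=(0,3): 3·0+3·3=9≤16, 3·0+4·3=12≤17, objective 24.
Maximum is 32 at (x_1,x_2)=(0,4).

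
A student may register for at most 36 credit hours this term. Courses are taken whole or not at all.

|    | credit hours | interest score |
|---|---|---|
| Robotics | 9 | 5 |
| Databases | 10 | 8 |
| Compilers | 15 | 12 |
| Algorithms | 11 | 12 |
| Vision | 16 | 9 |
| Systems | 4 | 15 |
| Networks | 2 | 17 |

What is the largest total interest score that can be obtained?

Take Robotics, Databases, Algorithms, Systems, and Networks: credit hours 9 + 10 + 11 + 4 + 2 = 36 ≤ 36, interest score 5 + 8 + 12 + 15 + 17 = 57.
No other feasible combination does better.

57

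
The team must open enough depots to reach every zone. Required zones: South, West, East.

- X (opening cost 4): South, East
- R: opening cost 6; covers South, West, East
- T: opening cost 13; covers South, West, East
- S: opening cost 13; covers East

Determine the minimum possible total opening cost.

6

The greedy cost-per-new-zone heuristic would pick X and R for 10, but a cheaper cover exists.
R alone covers South, West, East — every zone.
Total opening cost: 6.
No cover costs less than 6.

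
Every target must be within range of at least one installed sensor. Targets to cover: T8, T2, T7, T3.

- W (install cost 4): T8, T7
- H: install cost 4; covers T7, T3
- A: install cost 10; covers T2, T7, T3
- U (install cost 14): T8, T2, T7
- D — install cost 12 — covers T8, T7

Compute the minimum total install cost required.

The greedy cost-per-new-target heuristic would pick W, H, and A for 18, but a cheaper cover exists.
Choose W and A: together they cover T8, T2, T7, T3 — every target.
Total install cost: 4 + 10 = 14.
No cover costs less than 14.

14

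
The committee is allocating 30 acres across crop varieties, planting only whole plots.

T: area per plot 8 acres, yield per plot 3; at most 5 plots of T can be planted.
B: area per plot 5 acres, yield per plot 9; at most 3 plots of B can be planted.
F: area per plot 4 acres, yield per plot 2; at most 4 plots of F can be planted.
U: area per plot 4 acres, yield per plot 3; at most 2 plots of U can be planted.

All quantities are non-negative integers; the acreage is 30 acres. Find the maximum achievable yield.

35

3×B, 2×F, and 1×U: area 27 ≤ 30, yield 3·9 + 2·2 + 1·3 = 34.
3×B, 1×F, and 2×U: area 27 ≤ 30, yield 3·9 + 1·2 + 2·3 = 35.
Best is 35.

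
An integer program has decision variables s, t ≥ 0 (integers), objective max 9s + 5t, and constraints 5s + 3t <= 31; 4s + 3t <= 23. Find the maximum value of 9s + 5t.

The continuous relaxation peaks at (5.75, 0) with value 51.75; rounding to a feasible lattice point costs some objective.
(s,t)=(5,1): 5·5+3·1=28≤31, 4·5+3·1=23≤23, objective 50.
(s,t)=(4,2): 5·4+3·2=26≤31, 4·4+3·2=22≤23, objective 46.
No feasible integer point exceeds 50.

50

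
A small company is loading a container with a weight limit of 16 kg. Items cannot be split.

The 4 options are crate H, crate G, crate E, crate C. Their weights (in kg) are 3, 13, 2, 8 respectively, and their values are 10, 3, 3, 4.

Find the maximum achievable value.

17

Allowing fractional choices, the relaxed optimum would be about 17.7, but items are indivisible.
crate H + crate E: weight 3 + 2 = 5 ≤ 16, value 10 + 3 = 13.
crate H + crate E + crate C: weight 3 + 2 + 8 = 13 ≤ 16, value 10 + 3 + 4 = 17.
crate H + crate C: weight 3 + 8 = 11 ≤ 16, value 10 + 4 = 14.
Best is crate H, crate E, and crate C with total value 17.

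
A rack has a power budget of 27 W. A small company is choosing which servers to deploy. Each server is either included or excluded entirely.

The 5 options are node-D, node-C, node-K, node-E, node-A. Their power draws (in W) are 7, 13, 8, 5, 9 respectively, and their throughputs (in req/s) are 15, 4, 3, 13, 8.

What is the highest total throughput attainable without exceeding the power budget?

36

node-D + node-C + node-E: power draw 7 + 13 + 5 = 25 ≤ 27, throughput 15 + 4 + 13 = 32.
node-D + node-E + node-A: power draw 7 + 5 + 9 = 21 ≤ 27, throughput 15 + 13 + 8 = 36.
Best is node-D, node-E, and node-A with total throughput 36.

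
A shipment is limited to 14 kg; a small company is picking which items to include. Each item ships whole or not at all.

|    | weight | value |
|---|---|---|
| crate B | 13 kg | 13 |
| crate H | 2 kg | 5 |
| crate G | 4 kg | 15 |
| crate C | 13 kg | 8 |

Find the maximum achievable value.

Treat it as a binary knapsack problem.
Allowing fractional choices, the relaxed optimum would be about 28.0, but items are indivisible.
crate G: weight 4 ≤ 14, value 15.
crate B: weight 13 ≤ 14, value 13.
crate H + crate G: weight 2 + 4 = 6 ≤ 14, value 5 + 15 = 20.
Best is crate H and crate G with total value 20.

20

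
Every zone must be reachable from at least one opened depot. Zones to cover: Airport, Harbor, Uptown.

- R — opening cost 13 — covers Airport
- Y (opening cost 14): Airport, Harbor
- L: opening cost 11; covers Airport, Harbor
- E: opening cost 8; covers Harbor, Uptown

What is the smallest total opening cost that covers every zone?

Choose L and E: together they cover Airport, Harbor, Uptown — every zone.
Total opening cost: 11 + 8 = 19.
No cover costs less than 19.

19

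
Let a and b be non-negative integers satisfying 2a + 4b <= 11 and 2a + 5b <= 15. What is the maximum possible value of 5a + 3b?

Relaxing integrality, the LP optimum is 27.50 at (a,b) = (5.5, 0), which is not an integer point.
(a,b)=(5,0): 2·5+4·0=10≤11, 2·5+5·0=10≤15, objective 25.
(a,b)=(4,0): 2·4+4·0=8≤11, 2·4+5·0=8≤15, objective 20.
Maximum is 25 at (a,b)=(5,0).

25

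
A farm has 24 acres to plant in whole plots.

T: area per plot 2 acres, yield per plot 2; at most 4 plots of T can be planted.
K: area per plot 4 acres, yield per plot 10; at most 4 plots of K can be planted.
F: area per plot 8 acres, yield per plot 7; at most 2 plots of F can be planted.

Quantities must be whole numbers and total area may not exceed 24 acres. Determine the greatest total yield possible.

48

4×K and 1×F: area 24 ≤ 24, yield 4·10 + 1·7 = 47.
4×T and 4×K: area 24 ≤ 24, yield 4·2 + 4·10 = 48.
Best is 48.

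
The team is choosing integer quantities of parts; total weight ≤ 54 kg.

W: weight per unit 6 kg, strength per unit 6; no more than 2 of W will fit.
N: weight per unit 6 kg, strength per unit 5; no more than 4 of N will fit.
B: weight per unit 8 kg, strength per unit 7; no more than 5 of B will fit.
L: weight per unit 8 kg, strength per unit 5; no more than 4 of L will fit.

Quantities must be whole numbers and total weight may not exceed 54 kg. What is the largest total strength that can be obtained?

48

2×W, 3×N, and 3×B: weight 54 ≤ 54, strength 2·6 + 3·5 + 3·7 = 48.
1×W, 4×N, and 3×B: weight 54 ≤ 54, strength 1·6 + 4·5 + 3·7 = 47.
Best is 48.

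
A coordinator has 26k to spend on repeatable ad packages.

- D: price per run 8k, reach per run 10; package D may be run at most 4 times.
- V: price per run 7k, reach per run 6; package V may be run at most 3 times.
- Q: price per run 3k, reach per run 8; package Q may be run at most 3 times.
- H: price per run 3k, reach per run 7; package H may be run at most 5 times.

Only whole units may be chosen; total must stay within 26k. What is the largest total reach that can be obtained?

Take 3×Q and 5×H: price 24 ≤ 26, reach 3·8 + 5·7 = 59.
Q has the best ratio (8/3) and is taken to its limit of 3; remaining capacity is filled optimally with the others.

59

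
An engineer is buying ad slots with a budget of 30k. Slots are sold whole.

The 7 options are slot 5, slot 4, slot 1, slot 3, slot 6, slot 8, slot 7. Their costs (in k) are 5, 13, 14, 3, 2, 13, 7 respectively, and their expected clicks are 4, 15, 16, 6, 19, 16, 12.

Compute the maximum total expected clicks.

This is a 0-1 knapsack instance.
Allowing fractional choices, the relaxed optimum would be about 58.8, but ad slots are indivisible.
slot 5 + slot 4 + slot 3 + slot 6 + slot 7: cost 5 + 13 + 3 + 2 + 7 = 30 ≤ 30, expected clicks 4 + 15 + 6 + 19 + 12 = 56.
slot 5 + slot 3 + slot 6 + slot 8 + slot 7: cost 5 + 3 + 2 + 13 + 7 = 30 ≤ 30, expected clicks 4 + 6 + 19 + 16 + 12 = 57.
slot 3 + slot 6 + slot 8 + slot 7: cost 3 + 2 + 13 + 7 = 25 ≤ 30, expected clicks 6 + 19 + 16 + 12 = 53.
Best is slot 5, slot 3, slot 6, slot 8, and slot 7 with total expected clicks 57.

57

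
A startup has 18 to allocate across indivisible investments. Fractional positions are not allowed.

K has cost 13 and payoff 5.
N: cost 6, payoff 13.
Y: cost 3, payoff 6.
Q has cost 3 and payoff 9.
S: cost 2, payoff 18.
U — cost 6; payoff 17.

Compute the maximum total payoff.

Allowing fractional choices, the relaxed optimum would be about 59.0, but investments are indivisible.
N + Y + S + U: cost 6 + 3 + 2 + 6 = 17 ≤ 18, payoff 13 + 6 + 18 + 17 = 54.
N + Q + S + U: cost 6 + 3 + 2 + 6 = 17 ≤ 18, payoff 13 + 9 + 18 + 17 = 57.
Y + Q + S + U: cost 3 + 3 + 2 + 6 = 14 ≤ 18, payoff 6 + 9 + 18 + 17 = 50.
Best is N, Q, S, and U with total payoff 57.

57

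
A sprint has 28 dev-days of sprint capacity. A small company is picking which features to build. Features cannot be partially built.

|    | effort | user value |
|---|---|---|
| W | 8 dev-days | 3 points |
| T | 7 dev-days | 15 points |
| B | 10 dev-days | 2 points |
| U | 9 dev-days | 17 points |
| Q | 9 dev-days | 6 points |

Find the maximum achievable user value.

This is a 0-1 knapsack instance.
Allowing fractional choices, the relaxed optimum would be about 39.1, but features are indivisible.
W + T + U: effort 8 + 7 + 9 = 24 ≤ 28, user value 3 + 15 + 17 = 35.
T + U + Q: effort 7 + 9 + 9 = 25 ≤ 28, user value 15 + 17 + 6 = 38.
T + B + U: effort 7 + 10 + 9 = 26 ≤ 28, user value 15 + 2 + 17 = 34.
Best is T, U, and Q with total user value 38.

38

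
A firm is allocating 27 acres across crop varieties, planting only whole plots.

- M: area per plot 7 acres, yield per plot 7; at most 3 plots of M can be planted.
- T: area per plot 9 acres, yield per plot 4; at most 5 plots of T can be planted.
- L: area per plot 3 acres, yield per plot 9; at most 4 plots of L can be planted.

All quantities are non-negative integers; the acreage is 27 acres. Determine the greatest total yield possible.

Take 2×M and 4×L: area 26 ≤ 27, yield 2·7 + 4·9 = 50.
L has the best ratio (9/3) and is taken to its limit of 4; remaining capacity is filled optimally with the others.

50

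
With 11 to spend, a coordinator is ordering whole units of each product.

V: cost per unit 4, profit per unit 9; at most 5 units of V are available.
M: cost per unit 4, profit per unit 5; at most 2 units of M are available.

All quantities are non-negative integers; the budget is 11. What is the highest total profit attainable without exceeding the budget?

Take 2×V: cost 8 ≤ 11, profit 2·9 = 18.
No other integer combination yields more.

18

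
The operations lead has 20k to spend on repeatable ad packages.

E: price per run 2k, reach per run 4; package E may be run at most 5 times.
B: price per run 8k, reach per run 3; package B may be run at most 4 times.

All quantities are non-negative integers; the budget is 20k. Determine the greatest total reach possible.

Take 5×E and 1×B: price 18 ≤ 20, reach 5·4 + 1·3 = 23.
E has the best ratio (4/2) and is taken to its limit of 5; remaining capacity is filled optimally with the others.

23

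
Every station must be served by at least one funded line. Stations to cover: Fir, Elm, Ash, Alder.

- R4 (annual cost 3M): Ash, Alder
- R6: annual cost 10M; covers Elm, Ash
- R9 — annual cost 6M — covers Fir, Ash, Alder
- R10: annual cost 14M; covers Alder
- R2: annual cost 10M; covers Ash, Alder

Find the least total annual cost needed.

This is a weighted set-cover instance.
The greedy cost-per-new-station heuristic would pick R4, R9, and R6 for 19, but a cheaper cover exists.
Choose R6 and R9: together they cover Fir, Elm, Ash, Alder — every station.
Total annual cost: 10 + 6 = 16.
No cover costs less than 16.

16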